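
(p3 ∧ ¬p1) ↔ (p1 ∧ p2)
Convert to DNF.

(p3 ∧ ¬p1) ↔ (p1 ∧ p2)
⇔ ((p3 ∧ ¬p1) → (p1 ∧ p2)) ∧ ((p1 ∧ p2) → (p3 ∧ ¬p1))   (eliminate ↔)
⇔ (¬(p3 ∧ ¬p1) ∨ (p1 ∧ p2)) ∧ ((p1 ∧ p2) → (p3 ∧ ¬p1))   (eliminate →)
⇔ (¬(p3 ∧ ¬p1) ∨ (p1 ∧ p2)) ∧ (¬(p1 ∧ p2) ∨ (p3 ∧ ¬p1))   (eliminate →)
⇔ (¬p3 ∨ ¬¬p1 ∨ (p1 ∧ p2)) ∧ (¬(p1 ∧ p2) ∨ (p3 ∧ ¬p1))   (De Morgan)
⇔ (¬p3 ∨ p1 ∨ (p1 ∧ p2)) ∧ (¬(p1 ∧ p2) ∨ (p3 ∧ ¬p1))   (double negation)
⇔ (¬p3 ∨ p1 ∨ (p1 ∧ p2)) ∧ (¬p1 ∨ ¬p2 ∨ (p3 ∧ ¬p1))   (De Morgan)
⇔ (¬p3 ∧ ¬p1) ∨ (¬p3 ∧ ¬p2) ∨ (¬p3 ∧ p3 ∧ ¬p1) ∨ (p1 ∧ ¬p1) ∨ (p1 ∧ ¬p2) ∨ (p1 ∧ p3 ∧ ¬p1) ∨ (p1 ∧ p2 ∧ ¬p1) ∨ (p1 ∧ p2 ∧ ¬p2) ∨ (p1 ∧ p2 ∧ p3 ∧ ¬p1)   (distribute ∧ over ∨)
⇔ (¬p3 ∧ ¬p1) ∨ (¬p3 ∧ ¬p2) ∨ (p1 ∧ ¬p2)   (simplify)

(¬p3 ∧ ¬p1) ∨ (¬p3 ∧ ¬p2) ∨ (p1 ∧ ¬p2)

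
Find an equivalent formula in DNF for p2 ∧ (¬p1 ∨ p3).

p2 ∧ (¬p1 ∨ p3)
≡ (p2 ∧ ¬p1) ∨ (p2 ∧ p3)   [distribute ∧ over ∨]

(p2 ∧ ¬p1) ∨ (p2 ∧ p3)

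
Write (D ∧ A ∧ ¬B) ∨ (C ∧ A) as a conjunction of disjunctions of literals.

(D ∨ C) ∧ A ∧ (¬B ∨ C)

(D ∧ A ∧ ¬B) ∨ (C ∧ A)
⇔ (D ∨ C) ∧ (D ∨ A) ∧ (A ∨ C) ∧ (A ∨ A) ∧ (¬B ∨ C) ∧ (¬B ∨ A)   (distribute ∨ over ∧)
⇔ (D ∨ C) ∧ A ∧ (¬B ∨ C)   (simplify)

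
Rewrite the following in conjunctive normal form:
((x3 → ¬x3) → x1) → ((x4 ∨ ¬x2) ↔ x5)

((x3 → ¬x3) → x1) → ((x4 ∨ ¬x2) ↔ x5)
⇔ ¬((x3 → ¬x3) → x1) ∨ ((x4 ∨ ¬x2) ↔ x5)   (eliminate →)
⇔ ¬(¬(x3 → ¬x3) ∨ x1) ∨ ((x4 ∨ ¬x2) ↔ x5)   (eliminate →)
⇔ ¬(¬(¬x3 ∨ ¬x3) ∨ x1) ∨ ((x4 ∨ ¬x2) ↔ x5)   (eliminate →)
⇔ ¬(¬(¬x3 ∨ ¬x3) ∨ x1) ∨ (((x4 ∨ ¬x2) → x5) ∧ (x5 → (x4 ∨ ¬x2)))   (eliminate ↔)
⇔ ¬(¬(¬x3 ∨ ¬x3) ∨ x1) ∨ ((¬(x4 ∨ ¬x2) ∨ x5) ∧ (x5 → (x4 ∨ ¬x2)))   (eliminate →)
⇔ ¬(¬(¬x3 ∨ ¬x3) ∨ x1) ∨ ((¬(x4 ∨ ¬x2) ∨ x5) ∧ (¬x5 ∨ x4 ∨ ¬x2))   (eliminate →)
⇔ (¬¬(¬x3 ∨ ¬x3) ∧ ¬x1) ∨ ((¬(x4 ∨ ¬x2) ∨ x5) ∧ (¬x5 ∨ x4 ∨ ¬x2))   (De Morgan)
⇔ ((¬x3 ∨ ¬x3) ∧ ¬x1) ∨ ((¬(x4 ∨ ¬x2) ∨ x5) ∧ (¬x5 ∨ x4 ∨ ¬x2))   (double negation)
⇔ ((¬x3 ∨ ¬x3) ∧ ¬x1) ∨ (((¬x4 ∧ ¬¬x2) ∨ x5) ∧ (¬x5 ∨ x4 ∨ ¬x2))   (De Morgan)
⇔ ((¬x3 ∨ ¬x3) ∧ ¬x1) ∨ (((¬x4 ∧ x2) ∨ x5) ∧ (¬x5 ∨ x4 ∨ ¬x2))   (double negation)
⇔ (¬x3 ∨ ¬x3 ∨ ¬x4 ∨ x5) ∧ (¬x3 ∨ ¬x3 ∨ x2 ∨ x5) ∧ (¬x3 ∨ ¬x3 ∨ ¬x5 ∨ x4 ∨ ¬x2) ∧ (¬x1 ∨ ¬x4 ∨ x5) ∧ (¬x1 ∨ x2 ∨ x5) ∧ (¬x1 ∨ ¬x5 ∨ x4 ∨ ¬x2)   (distribute ∨ over ∧)
⇔ (¬x3 ∨ ¬x4 ∨ x5) ∧ (¬x3 ∨ x2 ∨ x5) ∧ (¬x3 ∨ ¬x5 ∨ x4 ∨ ¬x2) ∧ (¬x1 ∨ ¬x4 ∨ x5) ∧ (¬x1 ∨ x2 ∨ x5) ∧ (¬x1 ∨ ¬x5 ∨ x4 ∨ ¬x2)   (simplify)

(¬x3 ∨ ¬x4 ∨ x5) ∧ (¬x3 ∨ x2 ∨ x5) ∧ (¬x3 ∨ ¬x5 ∨ x4 ∨ ¬x2) ∧ (¬x1 ∨ ¬x4 ∨ x5) ∧ (¬x1 ∨ x2 ∨ x5) ∧ (¬x1 ∨ ¬x5 ∨ x4 ∨ ¬x2)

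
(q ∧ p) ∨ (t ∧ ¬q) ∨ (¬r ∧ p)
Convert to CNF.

(q ∨ t ∨ ¬r) ∧ (p ∨ t) ∧ (p ∨ ¬q)

(q ∧ p) ∨ (t ∧ ¬q) ∨ (¬r ∧ p)
⇔ (q ∨ t ∨ ¬r) ∧ (q ∨ t ∨ p) ∧ (q ∨ ¬q ∨ ¬r) ∧ (q ∨ ¬q ∨ p) ∧ (p ∨ t ∨ ¬r) ∧ (p ∨ t ∨ p) ∧ (p ∨ ¬q ∨ ¬r) ∧ (p ∨ ¬q ∨ p)   [distribute ∨ over ∧]
⇔ (q ∨ t ∨ ¬r) ∧ (p ∨ t) ∧ (p ∨ ¬q)   [simplify]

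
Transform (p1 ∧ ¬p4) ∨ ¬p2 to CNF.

(p1 ∨ ¬p2) ∧ (¬p4 ∨ ¬p2)

(p1 ∧ ¬p4) ∨ ¬p2
≡ (p1 ∨ ¬p2) ∧ (¬p4 ∨ ¬p2)   [distribute ∨ over ∧]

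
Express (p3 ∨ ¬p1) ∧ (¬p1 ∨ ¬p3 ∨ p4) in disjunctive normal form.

(p3 ∧ p4) ∨ ¬p1

(p3 ∨ ¬p1) ∧ (¬p1 ∨ ¬p3 ∨ p4)
≡ (p3 ∧ ¬p1) ∨ (p3 ∧ ¬p3) ∨ (p3 ∧ p4) ∨ (¬p1 ∧ ¬p1) ∨ (¬p1 ∧ ¬p3) ∨ (¬p1 ∧ p4)   — distribute ∧ over ∨
≡ (p3 ∧ p4) ∨ ¬p1   — simplify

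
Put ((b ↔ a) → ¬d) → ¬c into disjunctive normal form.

(¬b ∧ ¬a ∧ d) ∨ (a ∧ b ∧ d) ∨ ¬c

((b ↔ a) → ¬d) → ¬c
≡ ¬((b ↔ a) → ¬d) ∨ ¬c   — eliminate →
≡ ¬(¬(b ↔ a) ∨ ¬d) ∨ ¬c   — eliminate →
≡ ¬(¬((b → a) ∧ (a → b)) ∨ ¬d) ∨ ¬c   — eliminate ↔
≡ ¬(¬((¬b ∨ a) ∧ (a → b)) ∨ ¬d) ∨ ¬c   — eliminate →
≡ ¬(¬((¬b ∨ a) ∧ (¬a ∨ b)) ∨ ¬d) ∨ ¬c   — eliminate →
≡ (¬¬((¬b ∨ a) ∧ (¬a ∨ b)) ∧ ¬¬d) ∨ ¬c   — De Morgan
≡ ((¬b ∨ a) ∧ (¬a ∨ b) ∧ ¬¬d) ∨ ¬c   — double negation
≡ ((¬b ∨ a) ∧ (¬a ∨ b) ∧ d) ∨ ¬c   — double negation
≡ (¬b ∧ ¬a ∧ d) ∨ (¬b ∧ b ∧ d) ∨ (a ∧ ¬a ∧ d) ∨ (a ∧ b ∧ d) ∨ ¬c   — distribute ∧ over ∨
≡ (¬b ∧ ¬a ∧ d) ∨ (a ∧ b ∧ d) ∨ ¬c   — simplify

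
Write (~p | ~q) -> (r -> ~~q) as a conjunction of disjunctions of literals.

(~p | ~q) -> (r -> ~~q)
≡ ~(~p | ~q) | (r -> ~~q)
≡ ~(~p | ~q) | ~r | ~~q
≡ (~~p & ~~q) | ~r | ~~q
≡ (p & ~~q) | ~r | ~~q
≡ (p & q) | ~r | ~~q
≡ (p & q) | ~r | q
≡ (p | ~r | q) & (q | ~r | q)
≡ q | ~r

q | ~r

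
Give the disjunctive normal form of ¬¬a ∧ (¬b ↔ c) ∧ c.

a ∧ c ∧ ¬b

¬¬a ∧ (¬b ↔ c) ∧ c
≡ ¬¬a ∧ (¬b → c) ∧ (c → ¬b) ∧ c   (eliminate ↔)
≡ ¬¬a ∧ (¬¬b ∨ c) ∧ (c → ¬b) ∧ c   (eliminate →)
≡ ¬¬a ∧ (¬¬b ∨ c) ∧ (¬c ∨ ¬b) ∧ c   (eliminate →)
≡ a ∧ (¬¬b ∨ c) ∧ (¬c ∨ ¬b) ∧ c   (double negation)
≡ a ∧ (b ∨ c) ∧ (¬c ∨ ¬b) ∧ c   (double negation)
≡ (a ∧ b ∧ ¬c ∧ c) ∨ (a ∧ b ∧ ¬b ∧ c) ∨ (a ∧ c ∧ ¬c ∧ c) ∨ (a ∧ c ∧ ¬b ∧ c)   (distribute ∧ over ∨)
≡ a ∧ c ∧ ¬b   (simplify)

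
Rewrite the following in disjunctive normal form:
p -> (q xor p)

~p | (~q & p)

p -> (q xor p)
≡ ~p | (q xor p)   [eliminate ->]
≡ ~p | (q & ~p) | (~q & p)   [expand xor]
≡ ~p | (~q & p)   [simplify]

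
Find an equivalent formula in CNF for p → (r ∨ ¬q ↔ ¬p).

p → (r ∨ ¬q ↔ ¬p)
≡ ¬p ∨ (r ∨ ¬q ↔ ¬p)   — eliminate →
≡ ¬p ∨ (r ∨ ¬q → ¬p) ∧ (¬p → r ∨ ¬q)   — eliminate ↔
≡ ¬p ∨ (¬(r ∨ ¬q) ∨ ¬p) ∧ (¬p → r ∨ ¬q)   — eliminate →
≡ ¬p ∨ (¬(r ∨ ¬q) ∨ ¬p) ∧ (¬¬p ∨ r ∨ ¬q)   — eliminate →
≡ ¬p ∨ (¬r ∧ ¬¬q ∨ ¬p) ∧ (¬¬p ∨ r ∨ ¬q)   — De Morgan
≡ ¬p ∨ (¬r ∧ q ∨ ¬p) ∧ (¬¬p ∨ r ∨ ¬q)   — double negation
≡ ¬p ∨ (¬r ∧ q ∨ ¬p) ∧ (p ∨ r ∨ ¬q)   — double negation
≡ (¬p ∨ ¬r ∨ ¬p) ∧ (¬p ∨ q ∨ ¬p) ∧ (¬p ∨ p ∨ r ∨ ¬q)   — distribute ∨ over ∧
≡ (¬p ∨ ¬r) ∧ (¬p ∨ q)   — simplify

(¬p ∨ ¬r) ∧ (¬p ∨ q)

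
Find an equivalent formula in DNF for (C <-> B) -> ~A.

(C & ~B) | (B & ~C) | ~A

(C <-> B) -> ~A
= ~(C <-> B) | ~A   — eliminate ->
= ~((C -> B) & (B -> C)) | ~A   — eliminate <->
= ~((~C | B) & (B -> C)) | ~A   — eliminate ->
= ~((~C | B) & (~B | C)) | ~A   — eliminate ->
= ~(~C | B) | ~(~B | C) | ~A   — De Morgan
= (~~C & ~B) | ~(~B | C) | ~A   — De Morgan
= (C & ~B) | ~(~B | C) | ~A   — double negation
= (C & ~B) | (~~B & ~C) | ~A   — De Morgan
= (C & ~B) | (B & ~C) | ~A   — double negation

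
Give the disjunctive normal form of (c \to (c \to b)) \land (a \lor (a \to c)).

(c \to (c \to b)) \land (a \lor (a \to c))
≡ (\lnot c \lor (c \to b)) \land (a \lor (a \to c))   [eliminate \to]
≡ (\lnot c \lor \lnot c \lor b) \land (a \lor (a \to c))   [eliminate \to]
≡ (\lnot c \lor \lnot c \lor b) \land (a \lor \lnot a \lor c)   [eliminate \to]
≡ \lnot c \land a \lor \lnot c \land \lnot a \lor \lnot c \land c \lor \lnot c \land a \lor \lnot c \land \lnot a \lor \lnot c \land c \lor b \land a \lor b \land \lnot a \lor b \land c   [distribute \land over \lor]
≡ \lnot c \land a \lor \lnot c \land \lnot a \lor b \land a \lor b \land \lnot a \lor b \land c   [simplify]

\lnot c \land a \lor \lnot c \land \lnot a \lor b \land a \lor b \land \lnot a \lor b \land c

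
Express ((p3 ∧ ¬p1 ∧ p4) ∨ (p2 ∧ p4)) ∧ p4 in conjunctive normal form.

((p3 ∧ ¬p1 ∧ p4) ∨ (p2 ∧ p4)) ∧ p4
≡ (p3 ∨ p2) ∧ (p3 ∨ p4) ∧ (¬p1 ∨ p2) ∧ (¬p1 ∨ p4) ∧ (p4 ∨ p2) ∧ (p4 ∨ p4) ∧ p4   — distribute ∨ over ∧
≡ (p3 ∨ p2) ∧ (¬p1 ∨ p2) ∧ p4   — simplify

(p3 ∨ p2) ∧ (¬p1 ∨ p2) ∧ p4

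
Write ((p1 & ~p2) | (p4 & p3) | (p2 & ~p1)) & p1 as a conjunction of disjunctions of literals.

(~p2 | p4 | ~p1) & (~p2 | p3 | ~p1) & p1

((p1 & ~p2) | (p4 & p3) | (p2 & ~p1)) & p1
≡ (p1 | p4 | p2) & (p1 | p4 | ~p1) & (p1 | p3 | p2) & (p1 | p3 | ~p1) & (~p2 | p4 | p2) & (~p2 | p4 | ~p1) & (~p2 | p3 | p2) & (~p2 | p3 | ~p1) & p1   [distribute | over &]
≡ (~p2 | p4 | ~p1) & (~p2 | p3 | ~p1) & p1   [simplify]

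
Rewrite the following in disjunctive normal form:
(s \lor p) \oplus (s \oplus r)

(s \lor p) \oplus (s \oplus r)
≡ ((s \lor p) \land \lnot (s \oplus r)) \lor (\lnot (s \lor p) \land (s \oplus r))   (expand \oplus)
≡ ((s \lor p) \land \lnot ((s \land \lnot r) \lor (\lnot s \land r))) \lor (\lnot (s \lor p) \land (s \oplus r))   (expand \oplus)
≡ ((s \lor p) \land \lnot ((s \land \lnot r) \lor (\lnot s \land r))) \lor (\lnot (s \lor p) \land ((s \land \lnot r) \lor (\lnot s \land r)))   (expand \oplus)
≡ ((s \lor p) \land \lnot (s \land \lnot r) \land \lnot (\lnot s \land r)) \lor (\lnot (s \lor p) \land ((s \land \lnot r) \lor (\lnot s \land r)))   (De Morgan)
≡ ((s \lor p) \land (\lnot s \lor \lnot \lnot r) \land \lnot (\lnot s \land r)) \lor (\lnot (s \lor p) \land ((s \land \lnot r) \lor (\lnot s \land r)))   (De Morgan)
≡ ((s \lor p) \land (\lnot s \lor r) \land \lnot (\lnot s \land r)) \lor (\lnot (s \lor p) \land ((s \land \lnot r) \lor (\lnot s \land r)))   (double negation)
≡ ((s \lor p) \land (\lnot s \lor r) \land (\lnot \lnot s \lor \lnot r)) \lor (\lnot (s \lor p) \land ((s \land \lnot r) \lor (\lnot s \land r)))   (De Morgan)
≡ ((s \lor p) \land (\lnot s \lor r) \land (s \lor \lnot r)) \lor (\lnot (s \lor p) \land ((s \land \lnot r) \lor (\lnot s \land r)))   (double negation)
≡ ((s \lor p) \land (\lnot s \lor r) \land (s \lor \lnot r)) \lor (\lnot s \land \lnot p \land ((s \land \lnot r) \lor (\lnot s \land r)))   (De Morgan)
≡ (s \land \lnot s \land s) \lor (s \land \lnot s \land \lnot r) \lor (s \land r \land s) \lor (s \land r \land \lnot r) \lor (p \land \lnot s \land s) \lor (p \land \lnot s \land \lnot r) \lor (p \land r \land s) \lor (p \land r \land \lnot r) \lor (\lnot s \land \lnot p \land s \land \lnot r) \lor (\lnot s \land \lnot p \land \lnot s \land r)   (distribute \land over \lor)
≡ (s \land r) \lor (p \land \lnot s \land \lnot r) \lor (\lnot s \land \lnot p \land r)   (simplify)

(s \land r) \lor (p \land \lnot s \land \lnot r) \lor (\lnot s \land \lnot p \land r)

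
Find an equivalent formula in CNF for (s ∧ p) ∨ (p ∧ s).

s ∧ p

(s ∧ p) ∨ (p ∧ s)
≡ (s ∨ p) ∧ (s ∨ s) ∧ (p ∨ p) ∧ (p ∨ s)
≡ s ∧ p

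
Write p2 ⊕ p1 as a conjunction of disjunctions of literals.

(p2 ∨ p1) ∧ (¬p2 ∨ ¬p1)

p2 ⊕ p1
= (p2 ∨ p1) ∧ ¬(p2 ∧ p1)
= (p2 ∨ p1) ∧ (¬p2 ∨ ¬p1)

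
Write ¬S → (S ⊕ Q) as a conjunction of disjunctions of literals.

S ∨ Q

¬S → (S ⊕ Q)
≡ ¬¬S ∨ (S ⊕ Q)   [eliminate →]
≡ ¬¬S ∨ ((S ∨ Q) ∧ ¬(S ∧ Q))   [expand ⊕]
≡ S ∨ ((S ∨ Q) ∧ ¬(S ∧ Q))   [double negation]
≡ S ∨ ((S ∨ Q) ∧ (¬S ∨ ¬Q))   [De Morgan]
≡ (S ∨ S ∨ Q) ∧ (S ∨ ¬S ∨ ¬Q)   [distribute ∨ over ∧]
≡ S ∨ Q   [simplify]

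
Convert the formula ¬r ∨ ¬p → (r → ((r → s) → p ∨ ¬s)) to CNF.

¬r ∨ ¬p → (r → ((r → s) → p ∨ ¬s))
= ¬(¬r ∨ ¬p) ∨ (r → ((r → s) → p ∨ ¬s))   [eliminate →]
= ¬(¬r ∨ ¬p) ∨ ¬r ∨ ((r → s) → p ∨ ¬s)   [eliminate →]
= ¬(¬r ∨ ¬p) ∨ ¬r ∨ ¬(r → s) ∨ p ∨ ¬s   [eliminate →]
= ¬(¬r ∨ ¬p) ∨ ¬r ∨ ¬(¬r ∨ s) ∨ p ∨ ¬s   [eliminate →]
= ¬¬r ∧ ¬¬p ∨ ¬r ∨ ¬(¬r ∨ s) ∨ p ∨ ¬s   [De Morgan]
= r ∧ ¬¬p ∨ ¬r ∨ ¬(¬r ∨ s) ∨ p ∨ ¬s   [double negation]
= r ∧ p ∨ ¬r ∨ ¬(¬r ∨ s) ∨ p ∨ ¬s   [double negation]
= r ∧ p ∨ ¬r ∨ ¬¬r ∧ ¬s ∨ p ∨ ¬s   [De Morgan]
= r ∧ p ∨ ¬r ∨ r ∧ ¬s ∨ p ∨ ¬s   [double negation]
= (r ∨ ¬r ∨ r ∨ p ∨ ¬s) ∧ (r ∨ ¬r ∨ ¬s ∨ p ∨ ¬s) ∧ (p ∨ ¬r ∨ r ∨ p ∨ ¬s) ∧ (p ∨ ¬r ∨ ¬s ∨ p ∨ ¬s)   [distribute ∨ over ∧]
= p ∨ ¬r ∨ ¬s   [simplify]

p ∨ ¬r ∨ ¬s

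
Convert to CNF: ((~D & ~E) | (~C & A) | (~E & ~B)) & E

((~D & ~E) | (~C & A) | (~E & ~B)) & E
≡ (~D | ~C | ~E) & (~D | ~C | ~B) & (~D | A | ~E) & (~D | A | ~B) & (~E | ~C | ~E) & (~E | ~C | ~B) & (~E | A | ~E) & (~E | A | ~B) & E   (distribute | over &)
≡ (~D | ~C | ~B) & (~D | A | ~B) & (~E | ~C) & (~E | A) & E   (simplify)

(~D | ~C | ~B) & (~D | A | ~B) & (~E | ~C) & (~E | A) & E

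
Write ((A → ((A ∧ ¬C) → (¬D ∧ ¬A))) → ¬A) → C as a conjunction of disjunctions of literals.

((A → ((A ∧ ¬C) → (¬D ∧ ¬A))) → ¬A) → C
≡ ¬((A → ((A ∧ ¬C) → (¬D ∧ ¬A))) → ¬A) ∨ C   (eliminate →)
≡ ¬(¬(A → ((A ∧ ¬C) → (¬D ∧ ¬A))) ∨ ¬A) ∨ C   (eliminate →)
≡ ¬(¬(¬A ∨ ((A ∧ ¬C) → (¬D ∧ ¬A))) ∨ ¬A) ∨ C   (eliminate →)
≡ ¬(¬(¬A ∨ ¬(A ∧ ¬C) ∨ (¬D ∧ ¬A)) ∨ ¬A) ∨ C   (eliminate →)
≡ (¬¬(¬A ∨ ¬(A ∧ ¬C) ∨ (¬D ∧ ¬A)) ∧ ¬¬A) ∨ C   (De Morgan)
≡ ((¬A ∨ ¬(A ∧ ¬C) ∨ (¬D ∧ ¬A)) ∧ ¬¬A) ∨ C   (double negation)
≡ ((¬A ∨ ¬A ∨ ¬¬C ∨ (¬D ∧ ¬A)) ∧ ¬¬A) ∨ C   (De Morgan)
≡ ((¬A ∨ ¬A ∨ C ∨ (¬D ∧ ¬A)) ∧ ¬¬A) ∨ C   (double negation)
≡ ((¬A ∨ ¬A ∨ C ∨ (¬D ∧ ¬A)) ∧ A) ∨ C   (double negation)
≡ (¬A ∨ ¬A ∨ C ∨ ¬D ∨ C) ∧ (¬A ∨ ¬A ∨ C ∨ ¬A ∨ C) ∧ (A ∨ C)   (distribute ∨ over ∧)
≡ (¬A ∨ C) ∧ (A ∨ C)   (simplify)

(¬A ∨ C) ∧ (A ∨ C)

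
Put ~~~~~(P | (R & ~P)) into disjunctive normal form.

~P & ~R

~~~~~(P | (R & ~P))
= ~~~(P | (R & ~P))   [double negation]
= ~(P | (R & ~P))   [double negation]
= ~P & ~(R & ~P)   [De Morgan]
= ~P & (~R | ~~P)   [De Morgan]
= ~P & (~R | P)   [double negation]
= (~P & ~R) | (~P & P)   [distribute & over |]
= ~P & ~R   [simplify]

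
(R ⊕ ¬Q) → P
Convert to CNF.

(¬R ∨ ¬Q ∨ P) ∧ (Q ∨ R ∨ P)

(R ⊕ ¬Q) → P
⇔ ¬(R ⊕ ¬Q) ∨ P   [eliminate →]
⇔ ¬((R ∨ ¬Q) ∧ ¬(R ∧ ¬Q)) ∨ P   [expand ⊕]
⇔ ¬(R ∨ ¬Q) ∨ ¬¬(R ∧ ¬Q) ∨ P   [De Morgan]
⇔ (¬R ∧ ¬¬Q) ∨ ¬¬(R ∧ ¬Q) ∨ P   [De Morgan]
⇔ (¬R ∧ Q) ∨ ¬¬(R ∧ ¬Q) ∨ P   [double negation]
⇔ (¬R ∧ Q) ∨ (R ∧ ¬Q) ∨ P   [double negation]
⇔ (¬R ∨ R ∨ P) ∧ (¬R ∨ ¬Q ∨ P) ∧ (Q ∨ R ∨ P) ∧ (Q ∨ ¬Q ∨ P)   [distribute ∨ over ∧]
⇔ (¬R ∨ ¬Q ∨ P) ∧ (Q ∨ R ∨ P)   [simplify]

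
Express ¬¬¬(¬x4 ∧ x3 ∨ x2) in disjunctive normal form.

x4 ∧ ¬x2 ∨ ¬x3 ∧ ¬x2

¬¬¬(¬x4 ∧ x3 ∨ x2)
= ¬(¬x4 ∧ x3 ∨ x2)   (double negation)
= ¬(¬x4 ∧ x3) ∧ ¬x2   (De Morgan)
= (¬¬x4 ∨ ¬x3) ∧ ¬x2   (De Morgan)
= (x4 ∨ ¬x3) ∧ ¬x2   (double negation)
= x4 ∧ ¬x2 ∨ ¬x3 ∧ ¬x2   (distribute ∧ over ∨)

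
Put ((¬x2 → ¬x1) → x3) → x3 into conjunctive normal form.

x2 ∨ ¬x1 ∨ x3

((¬x2 → ¬x1) → x3) → x3
= ¬((¬x2 → ¬x1) → x3) ∨ x3   [eliminate →]
= ¬(¬(¬x2 → ¬x1) ∨ x3) ∨ x3   [eliminate →]
= ¬(¬(¬¬x2 ∨ ¬x1) ∨ x3) ∨ x3   [eliminate →]
= ¬¬(¬¬x2 ∨ ¬x1) ∧ ¬x3 ∨ x3   [De Morgan]
= (¬¬x2 ∨ ¬x1) ∧ ¬x3 ∨ x3   [double negation]
= (x2 ∨ ¬x1) ∧ ¬x3 ∨ x3   [double negation]
= (x2 ∨ ¬x1 ∨ x3) ∧ (¬x3 ∨ x3)   [distribute ∨ over ∧]
= x2 ∨ ¬x1 ∨ x3   [simplify]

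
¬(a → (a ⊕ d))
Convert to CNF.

a ∧ (¬a ∨ d)

¬(a → (a ⊕ d))
≡ ¬(¬a ∨ (a ⊕ d))   [eliminate →]
≡ ¬(¬a ∨ ((a ∨ d) ∧ ¬(a ∧ d)))   [expand ⊕]
≡ ¬¬a ∧ ¬((a ∨ d) ∧ ¬(a ∧ d))   [De Morgan]
≡ a ∧ ¬((a ∨ d) ∧ ¬(a ∧ d))   [double negation]
≡ a ∧ (¬(a ∨ d) ∨ ¬¬(a ∧ d))   [De Morgan]
≡ a ∧ ((¬a ∧ ¬d) ∨ ¬¬(a ∧ d))   [De Morgan]
≡ a ∧ ((¬a ∧ ¬d) ∨ (a ∧ d))   [double negation]
≡ a ∧ (¬a ∨ a) ∧ (¬a ∨ d) ∧ (¬d ∨ a) ∧ (¬d ∨ d)   [distribute ∨ over ∧]
≡ a ∧ (¬a ∨ d)   [simplify]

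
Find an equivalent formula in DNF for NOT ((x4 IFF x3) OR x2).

NOT ((x4 IFF x3) OR x2)
= NOT (((x4 IMPLIES x3) AND (x3 IMPLIES x4)) OR x2)   [eliminate IFF]
= NOT (((NOT x4 OR x3) AND (x3 IMPLIES x4)) OR x2)   [eliminate IMPLIES]
= NOT (((NOT x4 OR x3) AND (NOT x3 OR x4)) OR x2)   [eliminate IMPLIES]
= NOT ((NOT x4 OR x3) AND (NOT x3 OR x4)) AND NOT x2   [De Morgan]
= (NOT (NOT x4 OR x3) OR NOT (NOT x3 OR x4)) AND NOT x2   [De Morgan]
= ((NOT NOT x4 AND NOT x3) OR NOT (NOT x3 OR x4)) AND NOT x2   [De Morgan]
= ((x4 AND NOT x3) OR NOT (NOT x3 OR x4)) AND NOT x2   [double negation]
= ((x4 AND NOT x3) OR (NOT NOT x3 AND NOT x4)) AND NOT x2   [De Morgan]
= ((x4 AND NOT x3) OR (x3 AND NOT x4)) AND NOT x2   [double negation]
= (x4 AND NOT x3 AND NOT x2) OR (x3 AND NOT x4 AND NOT x2)   [distribute AND over OR]

(x4 AND NOT x3 AND NOT x2) OR (x3 AND NOT x4 AND NOT x2)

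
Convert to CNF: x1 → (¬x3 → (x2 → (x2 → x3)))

x1 → (¬x3 → (x2 → (x2 → x3)))
≡ ¬x1 ∨ (¬x3 → (x2 → (x2 → x3)))
≡ ¬x1 ∨ ¬¬x3 ∨ (x2 → (x2 → x3))
≡ ¬x1 ∨ ¬¬x3 ∨ ¬x2 ∨ (x2 → x3)
≡ ¬x1 ∨ ¬¬x3 ∨ ¬x2 ∨ ¬x2 ∨ x3
≡ ¬x1 ∨ x3 ∨ ¬x2 ∨ ¬x2 ∨ x3
≡ ¬x1 ∨ x3 ∨ ¬x2

¬x1 ∨ x3 ∨ ¬x2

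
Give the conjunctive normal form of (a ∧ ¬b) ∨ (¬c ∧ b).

(a ∧ ¬b) ∨ (¬c ∧ b)
≡ (a ∨ ¬c) ∧ (a ∨ b) ∧ (¬b ∨ ¬c) ∧ (¬b ∨ b)   [distribute ∨ over ∧]
≡ (a ∨ ¬c) ∧ (a ∨ b) ∧ (¬b ∨ ¬c)   [simplify]

(a ∨ ¬c) ∧ (a ∨ b) ∧ (¬b ∨ ¬c)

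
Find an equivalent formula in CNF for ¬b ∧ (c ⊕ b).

¬b ∧ (c ⊕ b)
≡ ¬b ∧ (c ∨ b) ∧ ¬(c ∧ b)   — expand ⊕
≡ ¬b ∧ (c ∨ b) ∧ (¬c ∨ ¬b)   — De Morgan
≡ ¬b ∧ (c ∨ b)   — simplify

¬b ∧ (c ∨ b)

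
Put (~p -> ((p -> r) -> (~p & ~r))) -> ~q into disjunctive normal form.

(~p & r) | ~q

(~p -> ((p -> r) -> (~p & ~r))) -> ~q
⇔ ~(~p -> ((p -> r) -> (~p & ~r))) | ~q   (eliminate ->)
⇔ ~(~~p | ((p -> r) -> (~p & ~r))) | ~q   (eliminate ->)
⇔ ~(~~p | ~(p -> r) | (~p & ~r)) | ~q   (eliminate ->)
⇔ ~(~~p | ~(~p | r) | (~p & ~r)) | ~q   (eliminate ->)
⇔ (~~~p & ~~(~p | r) & ~(~p & ~r)) | ~q   (De Morgan)
⇔ (~p & ~~(~p | r) & ~(~p & ~r)) | ~q   (double negation)
⇔ (~p & (~p | r) & ~(~p & ~r)) | ~q   (double negation)
⇔ (~p & (~p | r) & (~~p | ~~r)) | ~q   (De Morgan)
⇔ (~p & (~p | r) & (p | ~~r)) | ~q   (double negation)
⇔ (~p & (~p | r) & (p | r)) | ~q   (double negation)
⇔ (~p & ~p & p) | (~p & ~p & r) | (~p & r & p) | (~p & r & r) | ~q   (distribute & over |)
⇔ (~p & r) | ~q   (simplify)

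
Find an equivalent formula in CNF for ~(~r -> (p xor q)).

~(~r -> (p xor q))
⇔ ~(~~r | (p xor q))   (eliminate ->)
⇔ ~(~~r | ((p | q) & ~(p & q)))   (expand xor)
⇔ ~~~r & ~((p | q) & ~(p & q))   (De Morgan)
⇔ ~r & ~((p | q) & ~(p & q))   (double negation)
⇔ ~r & (~(p | q) | ~~(p & q))   (De Morgan)
⇔ ~r & ((~p & ~q) | ~~(p & q))   (De Morgan)
⇔ ~r & ((~p & ~q) | (p & q))   (double negation)
⇔ ~r & (~p | p) & (~p | q) & (~q | p) & (~q | q)   (distribute | over &)
⇔ ~r & (~p | q) & (~q | p)   (simplify)

~r & (~p | q) & (~q | p)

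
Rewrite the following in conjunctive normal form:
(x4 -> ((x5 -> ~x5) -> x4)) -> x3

(x4 | x3) & (~x5 | x3) & (~x4 | x3)

(x4 -> ((x5 -> ~x5) -> x4)) -> x3
≡ ~(x4 -> ((x5 -> ~x5) -> x4)) | x3   [eliminate ->]
≡ ~(~x4 | ((x5 -> ~x5) -> x4)) | x3   [eliminate ->]
≡ ~(~x4 | ~(x5 -> ~x5) | x4) | x3   [eliminate ->]
≡ ~(~x4 | ~(~x5 | ~x5) | x4) | x3   [eliminate ->]
≡ (~~x4 & ~~(~x5 | ~x5) & ~x4) | x3   [De Morgan]
≡ (x4 & ~~(~x5 | ~x5) & ~x4) | x3   [double negation]
≡ (x4 & (~x5 | ~x5) & ~x4) | x3   [double negation]
≡ (x4 | x3) & (~x5 | ~x5 | x3) & (~x4 | x3)   [distribute | over &]
≡ (x4 | x3) & (~x5 | x3) & (~x4 | x3)   [simplify]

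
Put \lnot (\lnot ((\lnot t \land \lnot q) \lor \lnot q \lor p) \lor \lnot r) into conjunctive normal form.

\lnot (\lnot ((\lnot t \land \lnot q) \lor \lnot q \lor p) \lor \lnot r)
= \lnot \lnot ((\lnot t \land \lnot q) \lor \lnot q \lor p) \land \lnot \lnot r   [De Morgan]
= ((\lnot t \land \lnot q) \lor \lnot q \lor p) \land \lnot \lnot r   [double negation]
= ((\lnot t \land \lnot q) \lor \lnot q \lor p) \land r   [double negation]
= (\lnot t \lor \lnot q \lor p) \land (\lnot q \lor \lnot q \lor p) \land r   [distribute \lor over \land]
= (\lnot q \lor p) \land r   [simplify]

(\lnot q \lor p) \land r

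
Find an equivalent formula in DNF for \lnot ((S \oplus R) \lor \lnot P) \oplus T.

(\lnot S \land \lnot R \land P \land \lnot T) \lor (R \land S \land P \land \lnot T) \lor (S \land \lnot R \land T) \lor (\lnot S \land R \land T) \lor (\lnot P \land T)

\lnot ((S \oplus R) \lor \lnot P) \oplus T
= (\lnot ((S \oplus R) \lor \lnot P) \land \lnot T) \lor (\lnot \lnot ((S \oplus R) \lor \lnot P) \land T)   — expand \oplus
= (\lnot ((S \land \lnot R) \lor (\lnot S \land R) \lor \lnot P) \land \lnot T) \lor (\lnot \lnot ((S \oplus R) \lor \lnot P) \land T)   — expand \oplus
= (\lnot ((S \land \lnot R) \lor (\lnot S \land R) \lor \lnot P) \land \lnot T) \lor (\lnot \lnot ((S \land \lnot R) \lor (\lnot S \land R) \lor \lnot P) \land T)   — expand \oplus
= (\lnot (S \land \lnot R) \land \lnot (\lnot S \land R) \land \lnot \lnot P \land \lnot T) \lor (\lnot \lnot ((S \land \lnot R) \lor (\lnot S \land R) \lor \lnot P) \land T)   — De Morgan
= ((\lnot S \lor \lnot \lnot R) \land \lnot (\lnot S \land R) \land \lnot \lnot P \land \lnot T) \lor (\lnot \lnot ((S \land \lnot R) \lor (\lnot S \land R) \lor \lnot P) \land T)   — De Morgan
= ((\lnot S \lor R) \land \lnot (\lnot S \land R) \land \lnot \lnot P \land \lnot T) \lor (\lnot \lnot ((S \land \lnot R) \lor (\lnot S \land R) \lor \lnot P) \land T)   — double negation
= ((\lnot S \lor R) \land (\lnot \lnot S \lor \lnot R) \land \lnot \lnot P \land \lnot T) \lor (\lnot \lnot ((S \land \lnot R) \lor (\lnot S \land R) \lor \lnot P) \land T)   — De Morgan
= ((\lnot S \lor R) \land (S \lor \lnot R) \land \lnot \lnot P \land \lnot T) \lor (\lnot \lnot ((S \land \lnot R) \lor (\lnot S \land R) \lor \lnot P) \land T)   — double negation
= ((\lnot S \lor R) \land (S \lor \lnot R) \land P \land \lnot T) \lor (\lnot \lnot ((S \land \lnot R) \lor (\lnot S \land R) \lor \lnot P) \land T)   — double negation
= ((\lnot S \lor R) \land (S \lor \lnot R) \land P \land \lnot T) \lor (((S \land \lnot R) \lor (\lnot S \land R) \lor \lnot P) \land T)   — double negation
= (\lnot S \land S \land P \land \lnot T) \lor (\lnot S \land \lnot R \land P \land \lnot T) \lor (R \land S \land P \land \lnot T) \lor (R \land \lnot R \land P \land \lnot T) \lor (S \land \lnot R \land T) \lor (\lnot S \land R \land T) \lor (\lnot P \land T)   — distribute \land over \lor
= (\lnot S \land \lnot R \land P \land \lnot T) \lor (R \land S \land P \land \lnot T) \lor (S \land \lnot R \land T) \lor (\lnot S \land R \land T) \lor (\lnot P \land T)   — simplify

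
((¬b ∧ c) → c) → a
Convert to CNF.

((¬b ∧ c) → c) → a
≡ ¬((¬b ∧ c) → c) ∨ a   [eliminate →]
≡ ¬(¬(¬b ∧ c) ∨ c) ∨ a   [eliminate →]
≡ (¬¬(¬b ∧ c) ∧ ¬c) ∨ a   [De Morgan]
≡ (¬b ∧ c ∧ ¬c) ∨ a   [double negation]
≡ (¬b ∨ a) ∧ (c ∨ a) ∧ (¬c ∨ a)   [distribute ∨ over ∧]

(¬b ∨ a) ∧ (c ∨ a) ∧ (¬c ∨ a)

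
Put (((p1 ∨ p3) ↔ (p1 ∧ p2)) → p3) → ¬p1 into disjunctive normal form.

(((p1 ∨ p3) ↔ (p1 ∧ p2)) → p3) → ¬p1
≡ ¬(((p1 ∨ p3) ↔ (p1 ∧ p2)) → p3) ∨ ¬p1   — eliminate →
≡ ¬(¬((p1 ∨ p3) ↔ (p1 ∧ p2)) ∨ p3) ∨ ¬p1   — eliminate →
≡ ¬(¬(((p1 ∨ p3) → (p1 ∧ p2)) ∧ ((p1 ∧ p2) → (p1 ∨ p3))) ∨ p3) ∨ ¬p1   — eliminate ↔
≡ ¬(¬((¬(p1 ∨ p3) ∨ (p1 ∧ p2)) ∧ ((p1 ∧ p2) → (p1 ∨ p3))) ∨ p3) ∨ ¬p1   — eliminate →
≡ ¬(¬((¬(p1 ∨ p3) ∨ (p1 ∧ p2)) ∧ (¬(p1 ∧ p2) ∨ p1 ∨ p3)) ∨ p3) ∨ ¬p1   — eliminate →
≡ (¬¬((¬(p1 ∨ p3) ∨ (p1 ∧ p2)) ∧ (¬(p1 ∧ p2) ∨ p1 ∨ p3)) ∧ ¬p3) ∨ ¬p1   — De Morgan
≡ ((¬(p1 ∨ p3) ∨ (p1 ∧ p2)) ∧ (¬(p1 ∧ p2) ∨ p1 ∨ p3) ∧ ¬p3) ∨ ¬p1   — double negation
≡ (((¬p1 ∧ ¬p3) ∨ (p1 ∧ p2)) ∧ (¬(p1 ∧ p2) ∨ p1 ∨ p3) ∧ ¬p3) ∨ ¬p1   — De Morgan
≡ (((¬p1 ∧ ¬p3) ∨ (p1 ∧ p2)) ∧ (¬p1 ∨ ¬p2 ∨ p1 ∨ p3) ∧ ¬p3) ∨ ¬p1   — De Morgan
≡ (¬p1 ∧ ¬p3 ∧ ¬p1 ∧ ¬p3) ∨ (¬p1 ∧ ¬p3 ∧ ¬p2 ∧ ¬p3) ∨ (¬p1 ∧ ¬p3 ∧ p1 ∧ ¬p3) ∨ (¬p1 ∧ ¬p3 ∧ p3 ∧ ¬p3) ∨ (p1 ∧ p2 ∧ ¬p1 ∧ ¬p3) ∨ (p1 ∧ p2 ∧ ¬p2 ∧ ¬p3) ∨ (p1 ∧ p2 ∧ p1 ∧ ¬p3) ∨ (p1 ∧ p2 ∧ p3 ∧ ¬p3) ∨ ¬p1   — distribute ∧ over ∨
≡ (p1 ∧ p2 ∧ ¬p3) ∨ ¬p1   — simplify

(p1 ∧ p2 ∧ ¬p3) ∨ ¬p1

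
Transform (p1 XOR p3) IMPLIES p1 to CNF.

NOT p3 OR p1

(p1 XOR p3) IMPLIES p1
≡ NOT (p1 XOR p3) OR p1   (eliminate IMPLIES)
≡ NOT ((p1 OR p3) AND NOT (p1 AND p3)) OR p1   (expand XOR)
≡ NOT (p1 OR p3) OR NOT NOT (p1 AND p3) OR p1   (De Morgan)
≡ (NOT p1 AND NOT p3) OR NOT NOT (p1 AND p3) OR p1   (De Morgan)
≡ (NOT p1 AND NOT p3) OR (p1 AND p3) OR p1   (double negation)
≡ (NOT p1 OR p1 OR p1) AND (NOT p1 OR p3 OR p1) AND (NOT p3 OR p1 OR p1) AND (NOT p3 OR p3 OR p1)   (distribute OR over AND)
≡ NOT p3 OR p1   (simplify)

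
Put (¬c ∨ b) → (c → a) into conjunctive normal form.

(¬c ∨ b) → (c → a)
⇔ ¬(¬c ∨ b) ∨ (c → a)   (eliminate →)
⇔ ¬(¬c ∨ b) ∨ ¬c ∨ a   (eliminate →)
⇔ (¬¬c ∧ ¬b) ∨ ¬c ∨ a   (De Morgan)
⇔ (c ∧ ¬b) ∨ ¬c ∨ a   (double negation)
⇔ (c ∨ ¬c ∨ a) ∧ (¬b ∨ ¬c ∨ a)   (distribute ∨ over ∧)
⇔ ¬b ∨ ¬c ∨ a   (simplify)

¬b ∨ ¬c ∨ a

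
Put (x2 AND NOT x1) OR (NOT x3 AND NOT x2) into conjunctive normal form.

(x2 OR NOT x3) AND (NOT x1 OR NOT x3) AND (NOT x1 OR NOT x2)

(x2 AND NOT x1) OR (NOT x3 AND NOT x2)
⇔ (x2 OR NOT x3) AND (x2 OR NOT x2) AND (NOT x1 OR NOT x3) AND (NOT x1 OR NOT x2)
⇔ (x2 OR NOT x3) AND (NOT x1 OR NOT x3) AND (NOT x1 OR NOT x2)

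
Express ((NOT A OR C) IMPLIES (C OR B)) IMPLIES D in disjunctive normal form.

((NOT A OR C) IMPLIES (C OR B)) IMPLIES D
≡ NOT ((NOT A OR C) IMPLIES (C OR B)) OR D
≡ NOT (NOT (NOT A OR C) OR C OR B) OR D
≡ (NOT NOT (NOT A OR C) AND NOT C AND NOT B) OR D
≡ ((NOT A OR C) AND NOT C AND NOT B) OR D
≡ (NOT A AND NOT C AND NOT B) OR (C AND NOT C AND NOT B) OR D
≡ (NOT A AND NOT C AND NOT B) OR D

(NOT A AND NOT C AND NOT B) OR D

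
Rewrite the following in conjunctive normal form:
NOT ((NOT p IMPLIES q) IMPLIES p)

(p OR q) AND NOT p

NOT ((NOT p IMPLIES q) IMPLIES p)
≡ NOT (NOT (NOT p IMPLIES q) OR p)   (eliminate IMPLIES)
≡ NOT (NOT (NOT NOT p OR q) OR p)   (eliminate IMPLIES)
≡ NOT NOT (NOT NOT p OR q) AND NOT p   (De Morgan)
≡ (NOT NOT p OR q) AND NOT p   (double negation)
≡ (p OR q) AND NOT p   (double negation)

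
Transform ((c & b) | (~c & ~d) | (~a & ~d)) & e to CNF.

(c | ~d) & (b | ~c | ~a) & (b | ~d) & e

((c & b) | (~c & ~d) | (~a & ~d)) & e
≡ (c | ~c | ~a) & (c | ~c | ~d) & (c | ~d | ~a) & (c | ~d | ~d) & (b | ~c | ~a) & (b | ~c | ~d) & (b | ~d | ~a) & (b | ~d | ~d) & e   [distribute | over &]
≡ (c | ~d) & (b | ~c | ~a) & (b | ~d) & e   [simplify]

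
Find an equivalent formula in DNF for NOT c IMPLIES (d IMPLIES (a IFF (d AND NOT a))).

NOT c IMPLIES (d IMPLIES (a IFF (d AND NOT a)))
≡ NOT NOT c OR (d IMPLIES (a IFF (d AND NOT a)))   (eliminate IMPLIES)
≡ NOT NOT c OR NOT d OR (a IFF (d AND NOT a))   (eliminate IMPLIES)
≡ NOT NOT c OR NOT d OR ((a IMPLIES (d AND NOT a)) AND ((d AND NOT a) IMPLIES a))   (eliminate IFF)
≡ NOT NOT c OR NOT d OR ((NOT a OR (d AND NOT a)) AND ((d AND NOT a) IMPLIES a))   (eliminate IMPLIES)
≡ NOT NOT c OR NOT d OR ((NOT a OR (d AND NOT a)) AND (NOT (d AND NOT a) OR a))   (eliminate IMPLIES)
≡ c OR NOT d OR ((NOT a OR (d AND NOT a)) AND (NOT (d AND NOT a) OR a))   (double negation)
≡ c OR NOT d OR ((NOT a OR (d AND NOT a)) AND (NOT d OR NOT NOT a OR a))   (De Morgan)
≡ c OR NOT d OR ((NOT a OR (d AND NOT a)) AND (NOT d OR a OR a))   (double negation)
≡ c OR NOT d OR (NOT a AND NOT d) OR (NOT a AND a) OR (NOT a AND a) OR (d AND NOT a AND NOT d) OR (d AND NOT a AND a) OR (d AND NOT a AND a)   (distribute AND over OR)
≡ c OR NOT d   (simplify)

c OR NOT d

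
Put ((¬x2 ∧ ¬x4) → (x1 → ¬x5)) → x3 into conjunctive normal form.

(¬x2 ∨ x3) ∧ (¬x4 ∨ x3) ∧ (x1 ∨ x3) ∧ (x5 ∨ x3)

((¬x2 ∧ ¬x4) → (x1 → ¬x5)) → x3
≡ ¬((¬x2 ∧ ¬x4) → (x1 → ¬x5)) ∨ x3   — eliminate →
≡ ¬(¬(¬x2 ∧ ¬x4) ∨ (x1 → ¬x5)) ∨ x3   — eliminate →
≡ ¬(¬(¬x2 ∧ ¬x4) ∨ ¬x1 ∨ ¬x5) ∨ x3   — eliminate →
≡ (¬¬(¬x2 ∧ ¬x4) ∧ ¬¬x1 ∧ ¬¬x5) ∨ x3   — De Morgan
≡ (¬x2 ∧ ¬x4 ∧ ¬¬x1 ∧ ¬¬x5) ∨ x3   — double negation
≡ (¬x2 ∧ ¬x4 ∧ x1 ∧ ¬¬x5) ∨ x3   — double negation
≡ (¬x2 ∧ ¬x4 ∧ x1 ∧ x5) ∨ x3   — double negation
≡ (¬x2 ∨ x3) ∧ (¬x4 ∨ x3) ∧ (x1 ∨ x3) ∧ (x5 ∨ x3)   — distribute ∨ over ∧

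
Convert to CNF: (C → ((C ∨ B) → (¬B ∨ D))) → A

(C → ((C ∨ B) → (¬B ∨ D))) → A
= ¬(C → ((C ∨ B) → (¬B ∨ D))) ∨ A   (eliminate →)
= ¬(¬C ∨ ((C ∨ B) → (¬B ∨ D))) ∨ A   (eliminate →)
= ¬(¬C ∨ ¬(C ∨ B) ∨ ¬B ∨ D) ∨ A   (eliminate →)
= (¬¬C ∧ ¬¬(C ∨ B) ∧ ¬¬B ∧ ¬D) ∨ A   (De Morgan)
= (C ∧ ¬¬(C ∨ B) ∧ ¬¬B ∧ ¬D) ∨ A   (double negation)
= (C ∧ (C ∨ B) ∧ ¬¬B ∧ ¬D) ∨ A   (double negation)
= (C ∧ (C ∨ B) ∧ B ∧ ¬D) ∨ A   (double negation)
= (C ∨ A) ∧ (C ∨ B ∨ A) ∧ (B ∨ A) ∧ (¬D ∨ A)   (distribute ∨ over ∧)
= (C ∨ A) ∧ (B ∨ A) ∧ (¬D ∨ A)   (simplify)

(C ∨ A) ∧ (B ∨ A) ∧ (¬D ∨ A)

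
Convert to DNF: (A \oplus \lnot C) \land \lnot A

(A \oplus \lnot C) \land \lnot A
= ((A \land \lnot \lnot C) \lor (\lnot A \land \lnot C)) \land \lnot A   [expand \oplus]
= ((A \land C) \lor (\lnot A \land \lnot C)) \land \lnot A   [double negation]
= (A \land C \land \lnot A) \lor (\lnot A \land \lnot C \land \lnot A)   [distribute \land over \lor]
= \lnot A \land \lnot C   [simplify]

\lnot A \land \lnot C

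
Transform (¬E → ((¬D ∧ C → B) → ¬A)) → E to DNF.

¬E ∧ D ∧ A ∨ ¬E ∧ ¬C ∧ A ∨ ¬E ∧ B ∧ A ∨ E

(¬E → ((¬D ∧ C → B) → ¬A)) → E
≡ ¬(¬E → ((¬D ∧ C → B) → ¬A)) ∨ E   (eliminate →)
≡ ¬(¬¬E ∨ ((¬D ∧ C → B) → ¬A)) ∨ E   (eliminate →)
≡ ¬(¬¬E ∨ ¬(¬D ∧ C → B) ∨ ¬A) ∨ E   (eliminate →)
≡ ¬(¬¬E ∨ ¬(¬(¬D ∧ C) ∨ B) ∨ ¬A) ∨ E   (eliminate →)
≡ ¬¬¬E ∧ ¬¬(¬(¬D ∧ C) ∨ B) ∧ ¬¬A ∨ E   (De Morgan)
≡ ¬E ∧ ¬¬(¬(¬D ∧ C) ∨ B) ∧ ¬¬A ∨ E   (double negation)
≡ ¬E ∧ (¬(¬D ∧ C) ∨ B) ∧ ¬¬A ∨ E   (double negation)
≡ ¬E ∧ (¬¬D ∨ ¬C ∨ B) ∧ ¬¬A ∨ E   (De Morgan)
≡ ¬E ∧ (D ∨ ¬C ∨ B) ∧ ¬¬A ∨ E   (double negation)
≡ ¬E ∧ (D ∨ ¬C ∨ B) ∧ A ∨ E   (double negation)
≡ ¬E ∧ D ∧ A ∨ ¬E ∧ ¬C ∧ A ∨ ¬E ∧ B ∧ A ∨ E   (distribute ∧ over ∨)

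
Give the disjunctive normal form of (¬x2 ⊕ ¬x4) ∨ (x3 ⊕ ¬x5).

(¬x2 ∧ x4) ∨ (x2 ∧ ¬x4) ∨ (x3 ∧ x5) ∨ (¬x3 ∧ ¬x5)

(¬x2 ⊕ ¬x4) ∨ (x3 ⊕ ¬x5)
⇔ (¬x2 ∧ ¬¬x4) ∨ (¬¬x2 ∧ ¬x4) ∨ (x3 ⊕ ¬x5)   [expand ⊕]
⇔ (¬x2 ∧ ¬¬x4) ∨ (¬¬x2 ∧ ¬x4) ∨ (x3 ∧ ¬¬x5) ∨ (¬x3 ∧ ¬x5)   [expand ⊕]
⇔ (¬x2 ∧ x4) ∨ (¬¬x2 ∧ ¬x4) ∨ (x3 ∧ ¬¬x5) ∨ (¬x3 ∧ ¬x5)   [double negation]
⇔ (¬x2 ∧ x4) ∨ (x2 ∧ ¬x4) ∨ (x3 ∧ ¬¬x5) ∨ (¬x3 ∧ ¬x5)   [double negation]
⇔ (¬x2 ∧ x4) ∨ (x2 ∧ ¬x4) ∨ (x3 ∧ x5) ∨ (¬x3 ∧ ¬x5)   [double negation]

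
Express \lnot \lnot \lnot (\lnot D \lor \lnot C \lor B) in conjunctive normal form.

D \land C \land \lnot B

\lnot \lnot \lnot (\lnot D \lor \lnot C \lor B)
⇔ \lnot (\lnot D \lor \lnot C \lor B)   [double negation]
⇔ \lnot \lnot D \land \lnot \lnot C \land \lnot B   [De Morgan]
⇔ D \land \lnot \lnot C \land \lnot B   [double negation]
⇔ D \land C \land \lnot B   [double negation]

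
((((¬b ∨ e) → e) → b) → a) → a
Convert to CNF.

((((¬b ∨ e) → e) → b) → a) → a
≡ ¬((((¬b ∨ e) → e) → b) → a) ∨ a   [eliminate →]
≡ ¬(¬(((¬b ∨ e) → e) → b) ∨ a) ∨ a   [eliminate →]
≡ ¬(¬(¬((¬b ∨ e) → e) ∨ b) ∨ a) ∨ a   [eliminate →]
≡ ¬(¬(¬(¬(¬b ∨ e) ∨ e) ∨ b) ∨ a) ∨ a   [eliminate →]
≡ (¬¬(¬(¬(¬b ∨ e) ∨ e) ∨ b) ∧ ¬a) ∨ a   [De Morgan]
≡ ((¬(¬(¬b ∨ e) ∨ e) ∨ b) ∧ ¬a) ∨ a   [double negation]
≡ (((¬¬(¬b ∨ e) ∧ ¬e) ∨ b) ∧ ¬a) ∨ a   [De Morgan]
≡ ((((¬b ∨ e) ∧ ¬e) ∨ b) ∧ ¬a) ∨ a   [double negation]
≡ (¬b ∨ e ∨ b ∨ a) ∧ (¬e ∨ b ∨ a) ∧ (¬a ∨ a)   [distribute ∨ over ∧]
≡ ¬e ∨ b ∨ a   [simplify]

¬e ∨ b ∨ a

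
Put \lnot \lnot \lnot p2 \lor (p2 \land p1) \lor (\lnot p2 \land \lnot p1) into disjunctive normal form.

\lnot \lnot \lnot p2 \lor (p2 \land p1) \lor (\lnot p2 \land \lnot p1)
⇔ \lnot p2 \lor (p2 \land p1) \lor (\lnot p2 \land \lnot p1)   — double negation
⇔ \lnot p2 \lor (p2 \land p1)   — simplify

\lnot p2 \lor (p2 \land p1)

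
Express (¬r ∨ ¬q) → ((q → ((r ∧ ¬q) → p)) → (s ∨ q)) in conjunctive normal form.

q ∨ s

(¬r ∨ ¬q) → ((q → ((r ∧ ¬q) → p)) → (s ∨ q))
≡ ¬(¬r ∨ ¬q) ∨ ((q → ((r ∧ ¬q) → p)) → (s ∨ q))   [eliminate →]
≡ ¬(¬r ∨ ¬q) ∨ ¬(q → ((r ∧ ¬q) → p)) ∨ s ∨ q   [eliminate →]
≡ ¬(¬r ∨ ¬q) ∨ ¬(¬q ∨ ((r ∧ ¬q) → p)) ∨ s ∨ q   [eliminate →]
≡ ¬(¬r ∨ ¬q) ∨ ¬(¬q ∨ ¬(r ∧ ¬q) ∨ p) ∨ s ∨ q   [eliminate →]
≡ (¬¬r ∧ ¬¬q) ∨ ¬(¬q ∨ ¬(r ∧ ¬q) ∨ p) ∨ s ∨ q   [De Morgan]
≡ (r ∧ ¬¬q) ∨ ¬(¬q ∨ ¬(r ∧ ¬q) ∨ p) ∨ s ∨ q   [double negation]
≡ (r ∧ q) ∨ ¬(¬q ∨ ¬(r ∧ ¬q) ∨ p) ∨ s ∨ q   [double negation]
≡ (r ∧ q) ∨ (¬¬q ∧ ¬¬(r ∧ ¬q) ∧ ¬p) ∨ s ∨ q   [De Morgan]
≡ (r ∧ q) ∨ (q ∧ ¬¬(r ∧ ¬q) ∧ ¬p) ∨ s ∨ q   [double negation]
≡ (r ∧ q) ∨ (q ∧ r ∧ ¬q ∧ ¬p) ∨ s ∨ q   [double negation]
≡ (r ∨ q ∨ s ∨ q) ∧ (r ∨ r ∨ s ∨ q) ∧ (r ∨ ¬q ∨ s ∨ q) ∧ (r ∨ ¬p ∨ s ∨ q) ∧ (q ∨ q ∨ s ∨ q) ∧ (q ∨ r ∨ s ∨ q) ∧ (q ∨ ¬q ∨ s ∨ q) ∧ (q ∨ ¬p ∨ s ∨ q)   [distribute ∨ over ∧]
≡ q ∨ s   [simplify]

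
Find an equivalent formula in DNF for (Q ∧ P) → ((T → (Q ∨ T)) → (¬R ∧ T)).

¬Q ∨ ¬P ∨ (¬R ∧ T)

(Q ∧ P) → ((T → (Q ∨ T)) → (¬R ∧ T))
≡ ¬(Q ∧ P) ∨ ((T → (Q ∨ T)) → (¬R ∧ T))
≡ ¬(Q ∧ P) ∨ ¬(T → (Q ∨ T)) ∨ (¬R ∧ T)
≡ ¬(Q ∧ P) ∨ ¬(¬T ∨ Q ∨ T) ∨ (¬R ∧ T)
≡ ¬Q ∨ ¬P ∨ ¬(¬T ∨ Q ∨ T) ∨ (¬R ∧ T)
≡ ¬Q ∨ ¬P ∨ (¬¬T ∧ ¬Q ∧ ¬T) ∨ (¬R ∧ T)
≡ ¬Q ∨ ¬P ∨ (T ∧ ¬Q ∧ ¬T) ∨ (¬R ∧ T)
≡ ¬Q ∨ ¬P ∨ (¬R ∧ T)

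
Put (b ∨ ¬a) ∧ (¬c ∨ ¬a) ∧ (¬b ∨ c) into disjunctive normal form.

(b ∨ ¬a) ∧ (¬c ∨ ¬a) ∧ (¬b ∨ c)
≡ (b ∧ ¬c ∧ ¬b) ∨ (b ∧ ¬c ∧ c) ∨ (b ∧ ¬a ∧ ¬b) ∨ (b ∧ ¬a ∧ c) ∨ (¬a ∧ ¬c ∧ ¬b) ∨ (¬a ∧ ¬c ∧ c) ∨ (¬a ∧ ¬a ∧ ¬b) ∨ (¬a ∧ ¬a ∧ c)   — distribute ∧ over ∨
≡ (¬a ∧ ¬b) ∨ (¬a ∧ c)   — simplify

(¬a ∧ ¬b) ∨ (¬a ∧ c)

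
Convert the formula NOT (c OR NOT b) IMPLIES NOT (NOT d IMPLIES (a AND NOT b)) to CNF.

NOT (c OR NOT b) IMPLIES NOT (NOT d IMPLIES (a AND NOT b))
= NOT NOT (c OR NOT b) OR NOT (NOT d IMPLIES (a AND NOT b))   [eliminate IMPLIES]
= NOT NOT (c OR NOT b) OR NOT (NOT NOT d OR (a AND NOT b))   [eliminate IMPLIES]
= c OR NOT b OR NOT (NOT NOT d OR (a AND NOT b))   [double negation]
= c OR NOT b OR (NOT NOT NOT d AND NOT (a AND NOT b))   [De Morgan]
= c OR NOT b OR (NOT d AND NOT (a AND NOT b))   [double negation]
= c OR NOT b OR (NOT d AND (NOT a OR NOT NOT b))   [De Morgan]
= c OR NOT b OR (NOT d AND (NOT a OR b))   [double negation]
= (c OR NOT b OR NOT d) AND (c OR NOT b OR NOT a OR b)   [distribute OR over AND]
= c OR NOT b OR NOT d   [simplify]

c OR NOT b OR NOT d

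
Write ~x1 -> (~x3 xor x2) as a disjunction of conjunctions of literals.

x1 | (~x3 & ~x2) | (x3 & x2)

~x1 -> (~x3 xor x2)
⇔ ~~x1 | (~x3 xor x2)   [eliminate ->]
⇔ ~~x1 | (~x3 & ~x2) | (~~x3 & x2)   [expand xor]
⇔ x1 | (~x3 & ~x2) | (~~x3 & x2)   [double negation]
⇔ x1 | (~x3 & ~x2) | (x3 & x2)   [double negation]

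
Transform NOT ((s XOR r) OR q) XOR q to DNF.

NOT ((s XOR r) OR q) XOR q
≡ (NOT ((s XOR r) OR q) AND NOT q) OR (NOT NOT ((s XOR r) OR q) AND q)   [expand XOR]
≡ (NOT ((s AND NOT r) OR (NOT s AND r) OR q) AND NOT q) OR (NOT NOT ((s XOR r) OR q) AND q)   [expand XOR]
≡ (NOT ((s AND NOT r) OR (NOT s AND r) OR q) AND NOT q) OR (NOT NOT ((s AND NOT r) OR (NOT s AND r) OR q) AND q)   [expand XOR]
≡ (NOT (s AND NOT r) AND NOT (NOT s AND r) AND NOT q AND NOT q) OR (NOT NOT ((s AND NOT r) OR (NOT s AND r) OR q) AND q)   [De Morgan]
≡ ((NOT s OR NOT NOT r) AND NOT (NOT s AND r) AND NOT q AND NOT q) OR (NOT NOT ((s AND NOT r) OR (NOT s AND r) OR q) AND q)   [De Morgan]
≡ ((NOT s OR r) AND NOT (NOT s AND r) AND NOT q AND NOT q) OR (NOT NOT ((s AND NOT r) OR (NOT s AND r) OR q) AND q)   [double negation]
≡ ((NOT s OR r) AND (NOT NOT s OR NOT r) AND NOT q AND NOT q) OR (NOT NOT ((s AND NOT r) OR (NOT s AND r) OR q) AND q)   [De Morgan]
≡ ((NOT s OR r) AND (s OR NOT r) AND NOT q AND NOT q) OR (NOT NOT ((s AND NOT r) OR (NOT s AND r) OR q) AND q)   [double negation]
≡ ((NOT s OR r) AND (s OR NOT r) AND NOT q AND NOT q) OR (((s AND NOT r) OR (NOT s AND r) OR q) AND q)   [double negation]
≡ (NOT s AND s AND NOT q AND NOT q) OR (NOT s AND NOT r AND NOT q AND NOT q) OR (r AND s AND NOT q AND NOT q) OR (r AND NOT r AND NOT q AND NOT q) OR (s AND NOT r AND q) OR (NOT s AND r AND q) OR (q AND q)   [distribute AND over OR]
≡ (NOT s AND NOT r AND NOT q) OR (r AND s AND NOT q) OR q   [simplify]

(NOT s AND NOT r AND NOT q) OR (r AND s AND NOT q) OR q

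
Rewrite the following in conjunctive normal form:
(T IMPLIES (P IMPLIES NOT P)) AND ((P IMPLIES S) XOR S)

(NOT T OR NOT P) AND (NOT P OR S) AND NOT S

(T IMPLIES (P IMPLIES NOT P)) AND ((P IMPLIES S) XOR S)
⇔ (NOT T OR (P IMPLIES NOT P)) AND ((P IMPLIES S) XOR S)   — eliminate IMPLIES
⇔ (NOT T OR NOT P OR NOT P) AND ((P IMPLIES S) XOR S)   — eliminate IMPLIES
⇔ (NOT T OR NOT P OR NOT P) AND ((P IMPLIES S) OR S) AND NOT ((P IMPLIES S) AND S)   — expand XOR
⇔ (NOT T OR NOT P OR NOT P) AND (NOT P OR S OR S) AND NOT ((P IMPLIES S) AND S)   — eliminate IMPLIES
⇔ (NOT T OR NOT P OR NOT P) AND (NOT P OR S OR S) AND NOT ((NOT P OR S) AND S)   — eliminate IMPLIES
⇔ (NOT T OR NOT P OR NOT P) AND (NOT P OR S OR S) AND (NOT (NOT P OR S) OR NOT S)   — De Morgan
⇔ (NOT T OR NOT P OR NOT P) AND (NOT P OR S OR S) AND ((NOT NOT P AND NOT S) OR NOT S)   — De Morgan
⇔ (NOT T OR NOT P OR NOT P) AND (NOT P OR S OR S) AND ((P AND NOT S) OR NOT S)   — double negation
⇔ (NOT T OR NOT P OR NOT P) AND (NOT P OR S OR S) AND (P OR NOT S) AND (NOT S OR NOT S)   — distribute OR over AND
⇔ (NOT T OR NOT P) AND (NOT P OR S) AND NOT S   — simplify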